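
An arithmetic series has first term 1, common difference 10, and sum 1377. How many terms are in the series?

Using S = n/2 × [2a + (n-1)d]
1377 = n/2 × [2(1) + (n-1)(10)]
1377 = n/2 × [2 + 10n - 10]
2754 = n × [-8 + 10n]
10n² + (-8)n - 2754 = 0
Discriminant: Δ = (-8)² - 4(10)(-2754) = 64 + 110160 = 110224
√Δ = 332
n = [-(-8) + √Δ] / (2·10) = (8 + 332) / 20 = 340 / 20 = 17
(The negative root is discarded since n must be a positive integer.)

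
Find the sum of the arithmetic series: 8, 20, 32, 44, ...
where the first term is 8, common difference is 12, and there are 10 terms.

Sₙ = n/2 × (first + last)
Last term = a + (n-1)d = 8 + (10-1)×12 = 116
S_10 = 10/2 × (8 + 116)
S_10 = 10/2 × 124 = 620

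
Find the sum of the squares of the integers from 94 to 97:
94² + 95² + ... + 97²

Use ∑_{k=1}^{n} k² = n(n+1)(2n+1)/6, then subtract the first 93 terms.
∑_{k=1}^{97} k² = 97×98×195/6 = 308945
∑_{k=1}^{93} k² = 93×94×187/6 = 272459
∑_{k=94}^{97} k² = 308945 - 272459 = 36486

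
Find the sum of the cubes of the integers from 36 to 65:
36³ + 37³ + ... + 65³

Use ∑_{k=1}^{n} k³ = [n(n+1)/2]², then subtract the first 35 terms.
∑_{k=1}^{65} k³ = [65×66/2]² = 2145² = 4601025
∑_{k=1}^{35} k³ = [35×36/2]² = 630² = 396900
∑_{k=36}^{65} k³ = 4601025 - 396900 = 4204125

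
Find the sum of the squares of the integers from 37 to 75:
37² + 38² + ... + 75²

Use ∑_{k=1}^{n} k² = n(n+1)(2n+1)/6, then subtract the first 36 terms.
∑_{k=1}^{75} k² = 75×76×151/6 = 143450
∑_{k=1}^{36} k² = 36×37×73/6 = 16206
∑_{k=37}^{75} k² = 143450 - 16206 = 127244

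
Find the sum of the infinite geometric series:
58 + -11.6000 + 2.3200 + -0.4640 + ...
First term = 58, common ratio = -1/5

For |r| < 1, S = a / (1 - r)
S = 58 / (1 - (-1/5))
S = 58 / (6/5)
S = 145/3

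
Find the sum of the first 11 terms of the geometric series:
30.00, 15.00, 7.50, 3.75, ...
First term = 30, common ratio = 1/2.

Sₙ = a(1 - rⁿ) / (1 - r)
S_11 = 30(1 - (1/2)^11) / (1 - (1/2))
S_11 = 30(1 - (1/2048)) / (1/2)
S_11 = 30705/512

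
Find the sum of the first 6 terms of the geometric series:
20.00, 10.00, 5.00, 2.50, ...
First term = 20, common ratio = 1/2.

Sₙ = a(1 - rⁿ) / (1 - r)
S_6 = 20(1 - (1/2)^6) / (1 - (1/2))
S_6 = 20(1 - (1/64)) / (1/2)
S_6 = 315/8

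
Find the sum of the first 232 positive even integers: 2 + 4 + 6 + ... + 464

Sum of first n even numbers = n(n+1)
= 232×233
= 54056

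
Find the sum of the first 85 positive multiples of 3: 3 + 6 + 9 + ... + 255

Factor out 3: = 3(1 + 2 + ... + 85) = 3 × n(n+1)/2
= 3 × 85×86/2
= 3 × 3655
= 10965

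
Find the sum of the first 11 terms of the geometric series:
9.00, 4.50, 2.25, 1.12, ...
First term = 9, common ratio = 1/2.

Sₙ = a(1 - rⁿ) / (1 - r)
S_11 = 9(1 - (1/2)^11) / (1 - (1/2))
S_11 = 9(1 - (1/2048)) / (1/2)
S_11 = 18423/1024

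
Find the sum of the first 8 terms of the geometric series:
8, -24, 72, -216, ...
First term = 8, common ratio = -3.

Sₙ = a(1 - rⁿ) / (1 - r)
S_8 = 8(1 - (-3)^8) / (1 - (-3))
S_8 = 8(1 - 6561) / (4)
S_8 = -13120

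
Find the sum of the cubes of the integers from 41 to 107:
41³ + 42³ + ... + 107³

Use ∑_{k=1}^{n} k³ = [n(n+1)/2]², then subtract the first 40 terms.
∑_{k=1}^{107} k³ = [107×108/2]² = 5778² = 33385284
∑_{k=1}^{40} k³ = [40×41/2]² = 820² = 672400
∑_{k=41}^{107} k³ = 33385284 - 672400 = 32712884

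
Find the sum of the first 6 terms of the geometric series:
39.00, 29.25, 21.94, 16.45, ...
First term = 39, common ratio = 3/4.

Sₙ = a(1 - rⁿ) / (1 - r)
S_6 = 39(1 - (3/4)^6) / (1 - (3/4))
S_6 = 39(1 - (729/4096)) / (1/4)
S_6 = 131313/1024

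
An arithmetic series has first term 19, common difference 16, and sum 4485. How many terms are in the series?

Using S = n/2 × [2a + (n-1)d]
4485 = n/2 × [2(19) + (n-1)(16)]
4485 = n/2 × [38 + 16n - 16]
8970 = n × [22 + 16n]
16n² + (22)n - 8970 = 0
Discriminant: Δ = (22)² - 4(16)(-8970) = 484 + 574080 = 574564
√Δ = 758
n = [-(22) + √Δ] / (2·16) = (-22 + 758) / 32 = 736 / 32 = 23
(The negative root is discarded since n must be a positive integer.)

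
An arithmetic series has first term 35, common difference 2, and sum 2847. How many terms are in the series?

Using S = n/2 × [2a + (n-1)d]
2847 = n/2 × [2(35) + (n-1)(2)]
2847 = n/2 × [70 + 2n - 2]
5694 = n × [68 + 2n]
2n² + (68)n - 5694 = 0
Discriminant: Δ = (68)² - 4(2)(-5694) = 4624 + 45552 = 50176
√Δ = 224
n = [-(68) + √Δ] / (2·2) = (-68 + 224) / 4 = 156 / 4 = 39
(The negative root is discarded since n must be a positive integer.)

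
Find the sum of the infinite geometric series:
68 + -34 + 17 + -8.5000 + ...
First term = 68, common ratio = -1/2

For |r| < 1, S = a / (1 - r)
S = 68 / (1 - (-1/2))
S = 68 / (3/2)
S = 136/3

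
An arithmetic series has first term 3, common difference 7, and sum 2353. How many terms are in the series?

Using S = n/2 × [2a + (n-1)d]
2353 = n/2 × [2(3) + (n-1)(7)]
2353 = n/2 × [6 + 7n - 7]
4706 = n × [-1 + 7n]
7n² + (-1)n - 4706 = 0
Discriminant: Δ = (-1)² - 4(7)(-4706) = 1 + 131768 = 131769
√Δ = 363
n = [-(-1) + √Δ] / (2·7) = (1 + 363) / 14 = 364 / 14 = 26
(The negative root is discarded since n must be a positive integer.)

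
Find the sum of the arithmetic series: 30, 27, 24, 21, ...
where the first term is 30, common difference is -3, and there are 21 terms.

Sₙ = n/2 × (first + last)
Last term = a + (n-1)d = 30 + (21-1)×(-3) = -30
S_21 = 21/2 × (30 + (-30))
S_21 = 21/2 × 0 = 0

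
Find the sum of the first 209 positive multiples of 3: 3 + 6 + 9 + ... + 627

Factor out 3: = 3(1 + 2 + ... + 209) = 3 × n(n+1)/2
= 3 × 209×210/2
= 3 × 21945
= 65835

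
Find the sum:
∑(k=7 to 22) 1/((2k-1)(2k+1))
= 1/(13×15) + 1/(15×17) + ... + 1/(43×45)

Partial fractions: 1/((2k-1)(2k+1)) = (1/2)[1/(2k-1) - 1/(2k+1)]
The series telescopes:
= (1/2)[1/13 - 1/45]
= 16/585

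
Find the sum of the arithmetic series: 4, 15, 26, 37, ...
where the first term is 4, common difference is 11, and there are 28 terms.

Sₙ = n/2 × (first + last)
Last term = a + (n-1)d = 4 + (28-1)×11 = 301
S_28 = 28/2 × (4 + 301)
S_28 = 28/2 × 305 = 4270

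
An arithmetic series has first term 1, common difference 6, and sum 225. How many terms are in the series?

Using S = n/2 × [2a + (n-1)d]
225 = n/2 × [2(1) + (n-1)(6)]
225 = n/2 × [2 + 6n - 6]
450 = n × [-4 + 6n]
6n² + (-4)n - 450 = 0
Discriminant: Δ = (-4)² - 4(6)(-450) = 16 + 10800 = 10816
√Δ = 104
n = [-(-4) + √Δ] / (2·6) = (4 + 104) / 12 = 108 / 12 = 9
(The negative root is discarded since n must be a positive integer.)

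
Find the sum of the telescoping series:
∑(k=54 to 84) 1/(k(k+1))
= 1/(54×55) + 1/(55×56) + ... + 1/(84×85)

Partial fractions: 1/(k(k+1)) = 1/k - 1/(k+1)
The series telescopes:
= (1/54 - 1/55) + (1/55 - 1/56) + ... + (1/84 - 1/85)
= 1/54 - 1/85
= 31/4590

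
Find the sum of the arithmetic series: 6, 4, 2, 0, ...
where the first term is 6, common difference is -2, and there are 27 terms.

Sₙ = n/2 × (first + last)
Last term = a + (n-1)d = 6 + (27-1)×(-2) = -46
S_27 = 27/2 × (6 + (-46))
S_27 = 27/2 × (-40) = -540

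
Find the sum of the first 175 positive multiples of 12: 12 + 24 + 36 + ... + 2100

Factor out 12: = 12(1 + 2 + ... + 175) = 12 × n(n+1)/2
= 12 × 175×176/2
= 12 × 15400
= 184800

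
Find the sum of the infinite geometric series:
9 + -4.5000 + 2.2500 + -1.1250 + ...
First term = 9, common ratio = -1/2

For |r| < 1, S = a / (1 - r)
S = 9 / (1 - (-1/2))
S = 9 / (3/2)
S = 6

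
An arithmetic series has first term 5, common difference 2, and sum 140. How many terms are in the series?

Using S = n/2 × [2a + (n-1)d]
140 = n/2 × [2(5) + (n-1)(2)]
140 = n/2 × [10 + 2n - 2]
280 = n × [8 + 2n]
2n² + (8)n - 280 = 0
Discriminant: Δ = (8)² - 4(2)(-280) = 64 + 2240 = 2304
√Δ = 48
n = [-(8) + √Δ] / (2·2) = (-8 + 48) / 4 = 40 / 4 = 10
(The negative root is discarded since n must be a positive integer.)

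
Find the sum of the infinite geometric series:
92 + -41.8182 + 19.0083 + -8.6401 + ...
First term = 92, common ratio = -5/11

For |r| < 1, S = a / (1 - r)
S = 92 / (1 - (-5/11))
S = 92 / (16/11)
S = 253/4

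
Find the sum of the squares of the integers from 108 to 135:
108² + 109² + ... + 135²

Use ∑_{k=1}^{n} k² = n(n+1)(2n+1)/6, then subtract the first 107 terms.
∑_{k=1}^{135} k² = 135×136×271/6 = 829260
∑_{k=1}^{107} k² = 107×108×215/6 = 414090
∑_{k=108}^{135} k² = 829260 - 414090 = 415170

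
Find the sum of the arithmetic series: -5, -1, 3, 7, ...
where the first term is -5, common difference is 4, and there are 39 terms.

Sₙ = n/2 × (first + last)
Last term = a + (n-1)d = -5 + (39-1)×4 = 147
S_39 = 39/2 × (-5 + 147)
S_39 = 39/2 × 142 = 2769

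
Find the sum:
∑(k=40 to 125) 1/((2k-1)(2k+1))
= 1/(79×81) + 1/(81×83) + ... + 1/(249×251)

Partial fractions: 1/((2k-1)(2k+1)) = (1/2)[1/(2k-1) - 1/(2k+1)]
The series telescopes:
= (1/2)[1/79 - 1/251]
= 86/19829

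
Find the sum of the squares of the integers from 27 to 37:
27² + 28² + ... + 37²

Use ∑_{k=1}^{n} k² = n(n+1)(2n+1)/6, then subtract the first 26 terms.
∑_{k=1}^{37} k² = 37×38×75/6 = 17575
∑_{k=1}^{26} k² = 26×27×53/6 = 6201
∑_{k=27}^{37} k² = 17575 - 6201 = 11374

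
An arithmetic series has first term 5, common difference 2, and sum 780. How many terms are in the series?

Using S = n/2 × [2a + (n-1)d]
780 = n/2 × [2(5) + (n-1)(2)]
780 = n/2 × [10 + 2n - 2]
1560 = n × [8 + 2n]
2n² + (8)n - 1560 = 0
Discriminant: Δ = (8)² - 4(2)(-1560) = 64 + 12480 = 12544
√Δ = 112
n = [-(8) + √Δ] / (2·2) = (-8 + 112) / 4 = 104 / 4 = 26
(The negative root is discarded since n must be a positive integer.)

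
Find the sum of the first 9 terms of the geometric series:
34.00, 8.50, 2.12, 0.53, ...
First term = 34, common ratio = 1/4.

Sₙ = a(1 - rⁿ) / (1 - r)
S_9 = 34(1 - (1/4)^9) / (1 - (1/4))
S_9 = 34(1 - (1/262144)) / (3/4)
S_9 = 1485477/32768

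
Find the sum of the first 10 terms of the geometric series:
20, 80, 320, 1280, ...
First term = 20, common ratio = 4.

Sₙ = a(1 - rⁿ) / (1 - r)
S_10 = 20(1 - 4^10) / (1 - 4)
S_10 = 20(1 - 1048576) / (-3)
S_10 = 6990500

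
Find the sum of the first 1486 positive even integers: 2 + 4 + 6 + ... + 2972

Sum of first n even numbers = n(n+1)
= 1486×1487
= 2209682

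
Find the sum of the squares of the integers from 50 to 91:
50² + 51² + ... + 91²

Use ∑_{k=1}^{n} k² = n(n+1)(2n+1)/6, then subtract the first 49 terms.
∑_{k=1}^{91} k² = 91×92×183/6 = 255346
∑_{k=1}^{49} k² = 49×50×99/6 = 40425
∑_{k=50}^{91} k² = 255346 - 40425 = 214921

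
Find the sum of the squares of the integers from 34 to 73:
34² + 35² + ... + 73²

Use ∑_{k=1}^{n} k² = n(n+1)(2n+1)/6, then subtract the first 33 terms.
∑_{k=1}^{73} k² = 73×74×147/6 = 132349
∑_{k=1}^{33} k² = 33×34×67/6 = 12529
∑_{k=34}^{73} k² = 132349 - 12529 = 119820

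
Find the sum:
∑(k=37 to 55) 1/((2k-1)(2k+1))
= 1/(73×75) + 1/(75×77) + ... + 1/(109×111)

Partial fractions: 1/((2k-1)(2k+1)) = (1/2)[1/(2k-1) - 1/(2k+1)]
The series telescopes:
= (1/2)[1/73 - 1/111]
= 19/8103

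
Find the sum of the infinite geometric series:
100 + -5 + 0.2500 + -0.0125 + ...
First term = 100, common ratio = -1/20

For |r| < 1, S = a / (1 - r)
S = 100 / (1 - (-1/20))
S = 100 / (21/20)
S = 2000/21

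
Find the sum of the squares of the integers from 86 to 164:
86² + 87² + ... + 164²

Use ∑_{k=1}^{n} k² = n(n+1)(2n+1)/6, then subtract the first 85 terms.
∑_{k=1}^{164} k² = 164×165×329/6 = 1483790
∑_{k=1}^{85} k² = 85×86×171/6 = 208335
∑_{k=86}^{164} k² = 1483790 - 208335 = 1275455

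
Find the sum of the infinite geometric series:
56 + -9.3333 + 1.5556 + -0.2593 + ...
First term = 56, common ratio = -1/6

For |r| < 1, S = a / (1 - r)
S = 56 / (1 - (-1/6))
S = 56 / (7/6)
S = 48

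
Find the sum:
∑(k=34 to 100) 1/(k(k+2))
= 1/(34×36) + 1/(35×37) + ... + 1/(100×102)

Partial fractions: 1/(k(k+2)) = (1/2)[1/k - 1/(k+2)]
Telescoping leaves the first two and last two terms:
= (1/2)[1/34 + 1/35 - 1/101 - 1/102]
= 6901/360570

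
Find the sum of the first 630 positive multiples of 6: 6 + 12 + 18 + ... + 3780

Factor out 6: = 6(1 + 2 + ... + 630) = 6 × n(n+1)/2
= 6 × 630×631/2
= 6 × 198765
= 1192590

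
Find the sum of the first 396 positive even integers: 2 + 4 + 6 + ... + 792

Sum of first n even numbers = n(n+1)
= 396×397
= 157212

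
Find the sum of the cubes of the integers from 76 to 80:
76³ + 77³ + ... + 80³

Use ∑_{k=1}^{n} k³ = [n(n+1)/2]², then subtract the first 75 terms.
∑_{k=1}^{80} k³ = [80×81/2]² = 3240² = 10497600
∑_{k=1}^{75} k³ = [75×76/2]² = 2850² = 8122500
∑_{k=76}^{80} k³ = 10497600 - 8122500 = 2375100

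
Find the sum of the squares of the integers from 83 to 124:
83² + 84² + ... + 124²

Use ∑_{k=1}^{n} k² = n(n+1)(2n+1)/6, then subtract the first 82 terms.
∑_{k=1}^{124} k² = 124×125×249/6 = 643250
∑_{k=1}^{82} k² = 82×83×165/6 = 187165
∑_{k=83}^{124} k² = 643250 - 187165 = 456085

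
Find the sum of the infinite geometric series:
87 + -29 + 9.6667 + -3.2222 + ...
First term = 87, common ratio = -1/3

For |r| < 1, S = a / (1 - r)
S = 87 / (1 - (-1/3))
S = 87 / (4/3)
S = 261/4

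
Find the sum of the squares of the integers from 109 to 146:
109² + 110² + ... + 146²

Use ∑_{k=1}^{n} k² = n(n+1)(2n+1)/6, then subtract the first 108 terms.
∑_{k=1}^{146} k² = 146×147×293/6 = 1048061
∑_{k=1}^{108} k² = 108×109×217/6 = 425754
∑_{k=109}^{146} k² = 1048061 - 425754 = 622307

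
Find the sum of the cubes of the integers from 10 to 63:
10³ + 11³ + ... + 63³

Use ∑_{k=1}^{n} k³ = [n(n+1)/2]², then subtract the first 9 terms.
∑_{k=1}^{63} k³ = [63×64/2]² = 2016² = 4064256
∑_{k=1}^{9} k³ = [9×10/2]² = 45² = 2025
∑_{k=10}^{63} k³ = 4064256 - 2025 = 4062231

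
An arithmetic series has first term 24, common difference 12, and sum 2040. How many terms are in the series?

Using S = n/2 × [2a + (n-1)d]
2040 = n/2 × [2(24) + (n-1)(12)]
2040 = n/2 × [48 + 12n - 12]
4080 = n × [36 + 12n]
12n² + (36)n - 4080 = 0
Discriminant: Δ = (36)² - 4(12)(-4080) = 1296 + 195840 = 197136
√Δ = 444
n = [-(36) + √Δ] / (2·12) = (-36 + 444) / 24 = 408 / 24 = 17
(The negative root is discarded since n must be a positive integer.)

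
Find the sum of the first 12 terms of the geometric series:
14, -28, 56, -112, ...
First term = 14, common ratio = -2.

Sₙ = a(1 - rⁿ) / (1 - r)
S_12 = 14(1 - (-2)^12) / (1 - (-2))
S_12 = 14(1 - 4096) / (3)
S_12 = -19110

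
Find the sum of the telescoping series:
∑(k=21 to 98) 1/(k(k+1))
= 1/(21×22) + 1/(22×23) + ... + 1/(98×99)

Partial fractions: 1/(k(k+1)) = 1/k - 1/(k+1)
The series telescopes:
= (1/21 - 1/22) + (1/22 - 1/23) + ... + (1/98 - 1/99)
= 1/21 - 1/99
= 26/693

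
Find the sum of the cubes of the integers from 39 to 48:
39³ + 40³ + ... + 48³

Use ∑_{k=1}^{n} k³ = [n(n+1)/2]², then subtract the first 38 terms.
∑_{k=1}^{48} k³ = [48×49/2]² = 1176² = 1382976
∑_{k=1}^{38} k³ = [38×39/2]² = 741² = 549081
∑_{k=39}^{48} k³ = 1382976 - 549081 = 833895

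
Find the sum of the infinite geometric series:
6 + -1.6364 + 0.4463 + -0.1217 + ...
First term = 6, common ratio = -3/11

For |r| < 1, S = a / (1 - r)
S = 6 / (1 - (-3/11))
S = 6 / (14/11)
S = 33/7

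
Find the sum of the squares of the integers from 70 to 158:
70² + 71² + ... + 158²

Use ∑_{k=1}^{n} k² = n(n+1)(2n+1)/6, then subtract the first 69 terms.
∑_{k=1}^{158} k² = 158×159×317/6 = 1327279
∑_{k=1}^{69} k² = 69×70×139/6 = 111895
∑_{k=70}^{158} k² = 1327279 - 111895 = 1215384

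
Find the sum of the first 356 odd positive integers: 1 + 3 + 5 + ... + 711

Sum of first n odd numbers = n²
= 356²
= 126736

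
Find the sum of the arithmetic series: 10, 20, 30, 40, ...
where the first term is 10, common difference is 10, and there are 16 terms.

Sₙ = n/2 × (first + last)
Last term = a + (n-1)d = 10 + (16-1)×10 = 160
S_16 = 16/2 × (10 + 160)
S_16 = 16/2 × 170 = 1360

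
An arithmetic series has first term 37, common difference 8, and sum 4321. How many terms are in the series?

Using S = n/2 × [2a + (n-1)d]
4321 = n/2 × [2(37) + (n-1)(8)]
4321 = n/2 × [74 + 8n - 8]
8642 = n × [66 + 8n]
8n² + (66)n - 8642 = 0
Discriminant: Δ = (66)² - 4(8)(-8642) = 4356 + 276544 = 280900
√Δ = 530
n = [-(66) + √Δ] / (2·8) = (-66 + 530) / 16 = 464 / 16 = 29
(The negative root is discarded since n must be a positive integer.)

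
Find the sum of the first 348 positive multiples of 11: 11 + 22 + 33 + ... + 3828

Factor out 11: = 11(1 + 2 + ... + 348) = 11 × n(n+1)/2
= 11 × 348×349/2
= 11 × 60726
= 667986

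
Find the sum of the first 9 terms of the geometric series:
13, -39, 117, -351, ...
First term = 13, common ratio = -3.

Sₙ = a(1 - rⁿ) / (1 - r)
S_9 = 13(1 - (-3)^9) / (1 - (-3))
S_9 = 13(1 - (-19683)) / (4)
S_9 = 63973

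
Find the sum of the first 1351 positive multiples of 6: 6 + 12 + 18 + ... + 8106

Factor out 6: = 6(1 + 2 + ... + 1351) = 6 × n(n+1)/2
= 6 × 1351×1352/2
= 6 × 913276
= 5479656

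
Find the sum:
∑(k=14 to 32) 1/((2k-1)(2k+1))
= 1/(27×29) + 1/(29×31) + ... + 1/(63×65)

Partial fractions: 1/((2k-1)(2k+1)) = (1/2)[1/(2k-1) - 1/(2k+1)]
The series telescopes:
= (1/2)[1/27 - 1/65]
= 19/1755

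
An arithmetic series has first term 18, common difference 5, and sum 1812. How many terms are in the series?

Using S = n/2 × [2a + (n-1)d]
1812 = n/2 × [2(18) + (n-1)(5)]
1812 = n/2 × [36 + 5n - 5]
3624 = n × [31 + 5n]
5n² + (31)n - 3624 = 0
Discriminant: Δ = (31)² - 4(5)(-3624) = 961 + 72480 = 73441
√Δ = 271
n = [-(31) + √Δ] / (2·5) = (-31 + 271) / 10 = 240 / 10 = 24
(The negative root is discarded since n must be a positive integer.)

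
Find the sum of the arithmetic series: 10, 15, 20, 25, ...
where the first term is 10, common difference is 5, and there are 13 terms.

Sₙ = n/2 × (first + last)
Last term = a + (n-1)d = 10 + (13-1)×5 = 70
S_13 = 13/2 × (10 + 70)
S_13 = 13/2 × 80 = 520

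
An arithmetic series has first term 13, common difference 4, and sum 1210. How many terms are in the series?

Using S = n/2 × [2a + (n-1)d]
1210 = n/2 × [2(13) + (n-1)(4)]
1210 = n/2 × [26 + 4n - 4]
2420 = n × [22 + 4n]
4n² + (22)n - 2420 = 0
Discriminant: Δ = (22)² - 4(4)(-2420) = 484 + 38720 = 39204
√Δ = 198
n = [-(22) + √Δ] / (2·4) = (-22 + 198) / 8 = 176 / 8 = 22
(The negative root is discarded since n must be a positive integer.)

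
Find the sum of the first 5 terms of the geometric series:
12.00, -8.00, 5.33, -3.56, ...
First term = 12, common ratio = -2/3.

Sₙ = a(1 - rⁿ) / (1 - r)
S_5 = 12(1 - (-2/3)^5) / (1 - (-2/3))
S_5 = 12(1 - (-32/243)) / (5/3)
S_5 = 220/27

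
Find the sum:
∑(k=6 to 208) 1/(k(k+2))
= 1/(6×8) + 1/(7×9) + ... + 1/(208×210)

Partial fractions: 1/(k(k+2)) = (1/2)[1/k - 1/(k+2)]
Telescoping leaves the first two and last two terms:
= (1/2)[1/6 + 1/7 - 1/209 - 1/210]
= 6583/43890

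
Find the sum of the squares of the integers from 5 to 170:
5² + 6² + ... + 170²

Use ∑_{k=1}^{n} k² = n(n+1)(2n+1)/6, then subtract the first 4 terms.
∑_{k=1}^{170} k² = 170×171×341/6 = 1652145
∑_{k=1}^{4} k² = 4×5×9/6 = 30
∑_{k=5}^{170} k² = 1652145 - 30 = 1652115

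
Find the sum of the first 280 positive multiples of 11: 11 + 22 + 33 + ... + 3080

Factor out 11: = 11(1 + 2 + ... + 280) = 11 × n(n+1)/2
= 11 × 280×281/2
= 11 × 39340
= 432740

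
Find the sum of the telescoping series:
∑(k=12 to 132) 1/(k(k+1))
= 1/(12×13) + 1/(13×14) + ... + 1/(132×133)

Partial fractions: 1/(k(k+1)) = 1/k - 1/(k+1)
The series telescopes:
= (1/12 - 1/13) + (1/13 - 1/14) + ... + (1/132 - 1/133)
= 1/12 - 1/133
= 121/1596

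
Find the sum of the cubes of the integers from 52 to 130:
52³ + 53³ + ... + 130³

Use ∑_{k=1}^{n} k³ = [n(n+1)/2]², then subtract the first 51 terms.
∑_{k=1}^{130} k³ = [130×131/2]² = 8515² = 72505225
∑_{k=1}^{51} k³ = [51×52/2]² = 1326² = 1758276
∑_{k=52}^{130} k³ = 72505225 - 1758276 = 70746949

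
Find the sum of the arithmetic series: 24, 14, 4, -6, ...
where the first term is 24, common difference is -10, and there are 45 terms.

Sₙ = n/2 × (first + last)
Last term = a + (n-1)d = 24 + (45-1)×(-10) = -416
S_45 = 45/2 × (24 + (-416))
S_45 = 45/2 × (-392) = -8820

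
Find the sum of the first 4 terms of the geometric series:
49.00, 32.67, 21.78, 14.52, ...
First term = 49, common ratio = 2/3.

Sₙ = a(1 - rⁿ) / (1 - r)
S_4 = 49(1 - (2/3)^4) / (1 - (2/3))
S_4 = 49(1 - (16/81)) / (1/3)
S_4 = 3185/27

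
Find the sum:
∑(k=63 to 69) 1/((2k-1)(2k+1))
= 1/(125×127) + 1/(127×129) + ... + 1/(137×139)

Partial fractions: 1/((2k-1)(2k+1)) = (1/2)[1/(2k-1) - 1/(2k+1)]
The series telescopes:
= (1/2)[1/125 - 1/139]
= 7/17375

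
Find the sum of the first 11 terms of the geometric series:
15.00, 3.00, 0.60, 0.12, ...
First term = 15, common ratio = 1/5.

Sₙ = a(1 - rⁿ) / (1 - r)
S_11 = 15(1 - (1/5)^11) / (1 - (1/5))
S_11 = 15(1 - (1/48828125)) / (4/5)
S_11 = 36621093/1953125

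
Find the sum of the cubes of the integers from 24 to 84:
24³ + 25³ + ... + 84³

Use ∑_{k=1}^{n} k³ = [n(n+1)/2]², then subtract the first 23 terms.
∑_{k=1}^{84} k³ = [84×85/2]² = 3570² = 12744900
∑_{k=1}^{23} k³ = [23×24/2]² = 276² = 76176
∑_{k=24}^{84} k³ = 12744900 - 76176 = 12668724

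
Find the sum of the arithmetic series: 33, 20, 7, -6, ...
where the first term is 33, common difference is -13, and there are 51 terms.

Sₙ = n/2 × (first + last)
Last term = a + (n-1)d = 33 + (51-1)×(-13) = -617
S_51 = 51/2 × (33 + (-617))
S_51 = 51/2 × (-584) = -14892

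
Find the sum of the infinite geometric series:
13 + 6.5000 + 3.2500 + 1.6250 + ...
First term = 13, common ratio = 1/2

For |r| < 1, S = a / (1 - r)
S = 13 / (1 - (1/2))
S = 13 / (1/2)
S = 26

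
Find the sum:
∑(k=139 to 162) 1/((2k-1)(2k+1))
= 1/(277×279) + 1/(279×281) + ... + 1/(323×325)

Partial fractions: 1/((2k-1)(2k+1)) = (1/2)[1/(2k-1) - 1/(2k+1)]
The series telescopes:
= (1/2)[1/277 - 1/325]
= 24/90025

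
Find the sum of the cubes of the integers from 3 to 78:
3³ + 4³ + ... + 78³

Use ∑_{k=1}^{n} k³ = [n(n+1)/2]², then subtract the first 2 terms.
∑_{k=1}^{78} k³ = [78×79/2]² = 3081² = 9492561
∑_{k=1}^{2} k³ = [2×3/2]² = 3² = 9
∑_{k=3}^{78} k³ = 9492561 - 9 = 9492552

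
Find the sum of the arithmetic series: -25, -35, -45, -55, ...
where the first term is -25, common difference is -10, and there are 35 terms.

Sₙ = n/2 × (first + last)
Last term = a + (n-1)d = -25 + (35-1)×(-10) = -365
S_35 = 35/2 × (-25 + (-365))
S_35 = 35/2 × (-390) = -6825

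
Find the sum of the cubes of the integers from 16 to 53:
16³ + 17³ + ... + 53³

Use ∑_{k=1}^{n} k³ = [n(n+1)/2]², then subtract the first 15 terms.
∑_{k=1}^{53} k³ = [53×54/2]² = 1431² = 2047761
∑_{k=1}^{15} k³ = [15×16/2]² = 120² = 14400
∑_{k=16}^{53} k³ = 2047761 - 14400 = 2033361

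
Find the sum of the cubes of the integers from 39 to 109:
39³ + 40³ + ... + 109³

Use ∑_{k=1}^{n} k³ = [n(n+1)/2]², then subtract the first 38 terms.
∑_{k=1}^{109} k³ = [109×110/2]² = 5995² = 35940025
∑_{k=1}^{38} k³ = [38×39/2]² = 741² = 549081
∑_{k=39}^{109} k³ = 35940025 - 549081 = 35390944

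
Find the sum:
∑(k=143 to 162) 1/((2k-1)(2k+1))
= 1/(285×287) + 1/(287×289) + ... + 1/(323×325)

Partial fractions: 1/((2k-1)(2k+1)) = (1/2)[1/(2k-1) - 1/(2k+1)]
The series telescopes:
= (1/2)[1/285 - 1/325]
= 4/18525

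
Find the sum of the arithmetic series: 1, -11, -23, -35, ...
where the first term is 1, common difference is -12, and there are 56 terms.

Sₙ = n/2 × (first + last)
Last term = a + (n-1)d = 1 + (56-1)×(-12) = -659
S_56 = 56/2 × (1 + (-659))
S_56 = 56/2 × (-658) = -18424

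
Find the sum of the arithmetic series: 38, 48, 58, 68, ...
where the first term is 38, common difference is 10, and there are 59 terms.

Sₙ = n/2 × (first + last)
Last term = a + (n-1)d = 38 + (59-1)×10 = 618
S_59 = 59/2 × (38 + 618)
S_59 = 59/2 × 656 = 19352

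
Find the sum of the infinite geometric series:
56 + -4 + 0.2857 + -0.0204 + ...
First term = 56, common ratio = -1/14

For |r| < 1, S = a / (1 - r)
S = 56 / (1 - (-1/14))
S = 56 / (15/14)
S = 784/15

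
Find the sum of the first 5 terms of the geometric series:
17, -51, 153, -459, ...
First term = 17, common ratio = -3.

Sₙ = a(1 - rⁿ) / (1 - r)
S_5 = 17(1 - (-3)^5) / (1 - (-3))
S_5 = 17(1 - (-243)) / (4)
S_5 = 1037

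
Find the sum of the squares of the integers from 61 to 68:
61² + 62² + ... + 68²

Use ∑_{k=1}^{n} k² = n(n+1)(2n+1)/6, then subtract the first 60 terms.
∑_{k=1}^{68} k² = 68×69×137/6 = 107134
∑_{k=1}^{60} k² = 60×61×121/6 = 73810
∑_{k=61}^{68} k² = 107134 - 73810 = 33324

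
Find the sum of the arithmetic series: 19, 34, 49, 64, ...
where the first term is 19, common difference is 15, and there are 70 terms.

Sₙ = n/2 × (first + last)
Last term = a + (n-1)d = 19 + (70-1)×15 = 1054
S_70 = 70/2 × (19 + 1054)
S_70 = 70/2 × 1073 = 37555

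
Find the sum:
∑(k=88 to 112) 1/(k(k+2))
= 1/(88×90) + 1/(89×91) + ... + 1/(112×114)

Partial fractions: 1/(k(k+2)) = (1/2)[1/k - 1/(k+2)]
Telescoping leaves the first two and last two terms:
= (1/2)[1/88 + 1/89 - 1/113 - 1/114]
= 251125/100891824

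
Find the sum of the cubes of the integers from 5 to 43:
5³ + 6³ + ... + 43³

Use ∑_{k=1}^{n} k³ = [n(n+1)/2]², then subtract the first 4 terms.
∑_{k=1}^{43} k³ = [43×44/2]² = 946² = 894916
∑_{k=1}^{4} k³ = [4×5/2]² = 10² = 100
∑_{k=5}^{43} k³ = 894916 - 100 = 894816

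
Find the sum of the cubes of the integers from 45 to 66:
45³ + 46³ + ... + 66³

Use ∑_{k=1}^{n} k³ = [n(n+1)/2]², then subtract the first 44 terms.
∑_{k=1}^{66} k³ = [66×67/2]² = 2211² = 4888521
∑_{k=1}^{44} k³ = [44×45/2]² = 990² = 980100
∑_{k=45}^{66} k³ = 4888521 - 980100 = 3908421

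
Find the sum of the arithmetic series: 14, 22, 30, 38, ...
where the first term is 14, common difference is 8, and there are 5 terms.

Sₙ = n/2 × (first + last)
Last term = a + (n-1)d = 14 + (5-1)×8 = 46
S_5 = 5/2 × (14 + 46)
S_5 = 5/2 × 60 = 150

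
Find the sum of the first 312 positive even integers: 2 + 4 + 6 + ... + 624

Sum of first n even numbers = n(n+1)
= 312×313
= 97656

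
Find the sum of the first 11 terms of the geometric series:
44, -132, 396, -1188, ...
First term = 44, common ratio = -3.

Sₙ = a(1 - rⁿ) / (1 - r)
S_11 = 44(1 - (-3)^11) / (1 - (-3))
S_11 = 44(1 - (-177147)) / (4)
S_11 = 1948628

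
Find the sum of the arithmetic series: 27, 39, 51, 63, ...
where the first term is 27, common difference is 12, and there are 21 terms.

Sₙ = n/2 × (first + last)
Last term = a + (n-1)d = 27 + (21-1)×12 = 267
S_21 = 21/2 × (27 + 267)
S_21 = 21/2 × 294 = 3087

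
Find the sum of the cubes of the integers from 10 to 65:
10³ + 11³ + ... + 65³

Use ∑_{k=1}^{n} k³ = [n(n+1)/2]², then subtract the first 9 terms.
∑_{k=1}^{65} k³ = [65×66/2]² = 2145² = 4601025
∑_{k=1}^{9} k³ = [9×10/2]² = 45² = 2025
∑_{k=10}^{65} k³ = 4601025 - 2025 = 4599000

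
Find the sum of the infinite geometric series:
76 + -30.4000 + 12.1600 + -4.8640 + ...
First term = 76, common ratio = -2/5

For |r| < 1, S = a / (1 - r)
S = 76 / (1 - (-2/5))
S = 76 / (7/5)
S = 380/7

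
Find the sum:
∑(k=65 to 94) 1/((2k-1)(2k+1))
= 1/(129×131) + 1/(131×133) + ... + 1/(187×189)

Partial fractions: 1/((2k-1)(2k+1)) = (1/2)[1/(2k-1) - 1/(2k+1)]
The series telescopes:
= (1/2)[1/129 - 1/189]
= 10/8127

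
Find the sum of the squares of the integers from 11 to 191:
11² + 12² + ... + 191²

Use ∑_{k=1}^{n} k² = n(n+1)(2n+1)/6, then subtract the first 10 terms.
∑_{k=1}^{191} k² = 191×192×383/6 = 2340896
∑_{k=1}^{10} k² = 10×11×21/6 = 385
∑_{k=11}^{191} k² = 2340896 - 385 = 2340511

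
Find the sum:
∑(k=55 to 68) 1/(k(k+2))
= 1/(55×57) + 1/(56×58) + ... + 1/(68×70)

Partial fractions: 1/(k(k+2)) = (1/2)[1/k - 1/(k+2)]
Telescoping leaves the first two and last two terms:
= (1/2)[1/55 + 1/56 - 1/69 - 1/70]
= 1543/425040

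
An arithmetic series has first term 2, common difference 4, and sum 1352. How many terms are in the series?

Using S = n/2 × [2a + (n-1)d]
1352 = n/2 × [2(2) + (n-1)(4)]
1352 = n/2 × [4 + 4n - 4]
2704 = n × [0 + 4n]
4n² + (0)n - 2704 = 0
Discriminant: Δ = (0)² - 4(4)(-2704) = 0 + 43264 = 43264
√Δ = 208
n = [-(0) + √Δ] / (2·4) = (0 + 208) / 8 = 208 / 8 = 26
(The negative root is discarded since n must be a positive integer.)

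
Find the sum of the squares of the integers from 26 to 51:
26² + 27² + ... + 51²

Use ∑_{k=1}^{n} k² = n(n+1)(2n+1)/6, then subtract the first 25 terms.
∑_{k=1}^{51} k² = 51×52×103/6 = 45526
∑_{k=1}^{25} k² = 25×26×51/6 = 5525
∑_{k=26}^{51} k² = 45526 - 5525 = 40001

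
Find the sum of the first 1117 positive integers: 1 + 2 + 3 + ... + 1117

Formula: ∑k = n(n+1)/2
= 1117×1118/2
= 1248806/2
= 624403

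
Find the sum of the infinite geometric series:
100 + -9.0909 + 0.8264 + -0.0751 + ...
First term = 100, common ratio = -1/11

For |r| < 1, S = a / (1 - r)
S = 100 / (1 - (-1/11))
S = 100 / (12/11)
S = 275/3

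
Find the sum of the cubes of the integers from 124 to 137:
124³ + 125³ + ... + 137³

Use ∑_{k=1}^{n} k³ = [n(n+1)/2]², then subtract the first 123 terms.
∑_{k=1}^{137} k³ = [137×138/2]² = 9453² = 89359209
∑_{k=1}^{123} k³ = [123×124/2]² = 7626² = 58155876
∑_{k=124}^{137} k³ = 89359209 - 58155876 = 31203333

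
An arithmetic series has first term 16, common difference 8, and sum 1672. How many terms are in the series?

Using S = n/2 × [2a + (n-1)d]
1672 = n/2 × [2(16) + (n-1)(8)]
1672 = n/2 × [32 + 8n - 8]
3344 = n × [24 + 8n]
8n² + (24)n - 3344 = 0
Discriminant: Δ = (24)² - 4(8)(-3344) = 576 + 107008 = 107584
√Δ = 328
n = [-(24) + √Δ] / (2·8) = (-24 + 328) / 16 = 304 / 16 = 19
(The negative root is discarded since n must be a positive integer.)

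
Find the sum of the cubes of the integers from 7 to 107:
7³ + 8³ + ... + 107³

Use ∑_{k=1}^{n} k³ = [n(n+1)/2]², then subtract the first 6 terms.
∑_{k=1}^{107} k³ = [107×108/2]² = 5778² = 33385284
∑_{k=1}^{6} k³ = [6×7/2]² = 21² = 441
∑_{k=7}^{107} k³ = 33385284 - 441 = 33384843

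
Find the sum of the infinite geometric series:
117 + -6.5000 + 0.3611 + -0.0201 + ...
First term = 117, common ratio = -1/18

For |r| < 1, S = a / (1 - r)
S = 117 / (1 - (-1/18))
S = 117 / (19/18)
S = 2106/19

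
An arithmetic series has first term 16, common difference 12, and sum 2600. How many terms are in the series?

Using S = n/2 × [2a + (n-1)d]
2600 = n/2 × [2(16) + (n-1)(12)]
2600 = n/2 × [32 + 12n - 12]
5200 = n × [20 + 12n]
12n² + (20)n - 5200 = 0
Discriminant: Δ = (20)² - 4(12)(-5200) = 400 + 249600 = 250000
√Δ = 500
n = [-(20) + √Δ] / (2·12) = (-20 + 500) / 24 = 480 / 24 = 20
(The negative root is discarded since n must be a positive integer.)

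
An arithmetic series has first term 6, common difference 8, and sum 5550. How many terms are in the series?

Using S = n/2 × [2a + (n-1)d]
5550 = n/2 × [2(6) + (n-1)(8)]
5550 = n/2 × [12 + 8n - 8]
11100 = n × [4 + 8n]
8n² + (4)n - 11100 = 0
Discriminant: Δ = (4)² - 4(8)(-11100) = 16 + 355200 = 355216
√Δ = 596
n = [-(4) + √Δ] / (2·8) = (-4 + 596) / 16 = 592 / 16 = 37
(The negative root is discarded since n must be a positive integer.)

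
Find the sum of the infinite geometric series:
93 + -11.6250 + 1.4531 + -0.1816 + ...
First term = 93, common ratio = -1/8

For |r| < 1, S = a / (1 - r)
S = 93 / (1 - (-1/8))
S = 93 / (9/8)
S = 248/3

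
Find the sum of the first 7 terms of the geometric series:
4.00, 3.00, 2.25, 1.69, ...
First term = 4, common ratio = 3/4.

Sₙ = a(1 - rⁿ) / (1 - r)
S_7 = 4(1 - (3/4)^7) / (1 - (3/4))
S_7 = 4(1 - (2187/16384)) / (1/4)
S_7 = 14197/1024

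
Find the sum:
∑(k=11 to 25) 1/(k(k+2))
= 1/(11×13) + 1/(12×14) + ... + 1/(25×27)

Partial fractions: 1/(k(k+2)) = (1/2)[1/k - 1/(k+2)]
Telescoping leaves the first two and last two terms:
= (1/2)[1/11 + 1/12 - 1/26 - 1/27]
= 1525/30888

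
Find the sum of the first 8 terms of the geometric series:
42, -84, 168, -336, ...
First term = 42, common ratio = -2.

Sₙ = a(1 - rⁿ) / (1 - r)
S_8 = 42(1 - (-2)^8) / (1 - (-2))
S_8 = 42(1 - 256) / (3)
S_8 = -3570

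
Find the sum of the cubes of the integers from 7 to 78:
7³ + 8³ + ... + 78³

Use ∑_{k=1}^{n} k³ = [n(n+1)/2]², then subtract the first 6 terms.
∑_{k=1}^{78} k³ = [78×79/2]² = 3081² = 9492561
∑_{k=1}^{6} k³ = [6×7/2]² = 21² = 441
∑_{k=7}^{78} k³ = 9492561 - 441 = 9492120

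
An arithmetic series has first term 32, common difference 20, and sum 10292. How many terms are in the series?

Using S = n/2 × [2a + (n-1)d]
10292 = n/2 × [2(32) + (n-1)(20)]
10292 = n/2 × [64 + 20n - 20]
20584 = n × [44 + 20n]
20n² + (44)n - 20584 = 0
Discriminant: Δ = (44)² - 4(20)(-20584) = 1936 + 1646720 = 1648656
√Δ = 1284
n = [-(44) + √Δ] / (2·20) = (-44 + 1284) / 40 = 1240 / 40 = 31
(The negative root is discarded since n must be a positive integer.)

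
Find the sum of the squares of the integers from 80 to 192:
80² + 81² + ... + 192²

Use ∑_{k=1}^{n} k² = n(n+1)(2n+1)/6, then subtract the first 79 terms.
∑_{k=1}^{192} k² = 192×193×385/6 = 2377760
∑_{k=1}^{79} k² = 79×80×159/6 = 167480
∑_{k=80}^{192} k² = 2377760 - 167480 = 2210280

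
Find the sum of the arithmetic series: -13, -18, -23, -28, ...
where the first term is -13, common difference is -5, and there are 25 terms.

Sₙ = n/2 × (first + last)
Last term = a + (n-1)d = -13 + (25-1)×(-5) = -133
S_25 = 25/2 × (-13 + (-133))
S_25 = 25/2 × (-146) = -1825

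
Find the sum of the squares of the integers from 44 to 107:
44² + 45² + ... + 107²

Use ∑_{k=1}^{n} k² = n(n+1)(2n+1)/6, then subtract the first 43 terms.
∑_{k=1}^{107} k² = 107×108×215/6 = 414090
∑_{k=1}^{43} k² = 43×44×87/6 = 27434
∑_{k=44}^{107} k² = 414090 - 27434 = 386656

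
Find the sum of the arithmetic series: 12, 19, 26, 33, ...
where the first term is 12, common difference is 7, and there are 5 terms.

Sₙ = n/2 × (first + last)
Last term = a + (n-1)d = 12 + (5-1)×7 = 40
S_5 = 5/2 × (12 + 40)
S_5 = 5/2 × 52 = 130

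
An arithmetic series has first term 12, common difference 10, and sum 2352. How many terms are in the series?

Using S = n/2 × [2a + (n-1)d]
2352 = n/2 × [2(12) + (n-1)(10)]
2352 = n/2 × [24 + 10n - 10]
4704 = n × [14 + 10n]
10n² + (14)n - 4704 = 0
Discriminant: Δ = (14)² - 4(10)(-4704) = 196 + 188160 = 188356
√Δ = 434
n = [-(14) + √Δ] / (2·10) = (-14 + 434) / 20 = 420 / 20 = 21
(The negative root is discarded since n must be a positive integer.)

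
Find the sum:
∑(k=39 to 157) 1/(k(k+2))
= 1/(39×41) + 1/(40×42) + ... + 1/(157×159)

Partial fractions: 1/(k(k+2)) = (1/2)[1/k - 1/(k+2)]
Telescoping leaves the first two and last two terms:
= (1/2)[1/39 + 1/40 - 1/158 - 1/159]
= 248353/13063440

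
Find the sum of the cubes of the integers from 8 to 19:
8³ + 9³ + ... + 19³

Use ∑_{k=1}^{n} k³ = [n(n+1)/2]², then subtract the first 7 terms.
∑_{k=1}^{19} k³ = [19×20/2]² = 190² = 36100
∑_{k=1}^{7} k³ = [7×8/2]² = 28² = 784
∑_{k=8}^{19} k³ = 36100 - 784 = 35316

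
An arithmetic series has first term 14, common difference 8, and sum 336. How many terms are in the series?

Using S = n/2 × [2a + (n-1)d]
336 = n/2 × [2(14) + (n-1)(8)]
336 = n/2 × [28 + 8n - 8]
672 = n × [20 + 8n]
8n² + (20)n - 672 = 0
Discriminant: Δ = (20)² - 4(8)(-672) = 400 + 21504 = 21904
√Δ = 148
n = [-(20) + √Δ] / (2·8) = (-20 + 148) / 16 = 128 / 16 = 8
(The negative root is discarded since n must be a positive integer.)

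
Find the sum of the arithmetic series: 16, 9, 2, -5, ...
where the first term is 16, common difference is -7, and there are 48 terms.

Sₙ = n/2 × (first + last)
Last term = a + (n-1)d = 16 + (48-1)×(-7) = -313
S_48 = 48/2 × (16 + (-313))
S_48 = 48/2 × (-297) = -7128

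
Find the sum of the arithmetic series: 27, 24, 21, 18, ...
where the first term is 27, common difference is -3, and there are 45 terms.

Sₙ = n/2 × (first + last)
Last term = a + (n-1)d = 27 + (45-1)×(-3) = -105
S_45 = 45/2 × (27 + (-105))
S_45 = 45/2 × (-78) = -1755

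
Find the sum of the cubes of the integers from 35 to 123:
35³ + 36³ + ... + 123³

Use ∑_{k=1}^{n} k³ = [n(n+1)/2]², then subtract the first 34 terms.
∑_{k=1}^{123} k³ = [123×124/2]² = 7626² = 58155876
∑_{k=1}^{34} k³ = [34×35/2]² = 595² = 354025
∑_{k=35}^{123} k³ = 58155876 - 354025 = 57801851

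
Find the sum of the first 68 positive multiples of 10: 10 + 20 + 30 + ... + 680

Factor out 10: = 10(1 + 2 + ... + 68) = 10 × n(n+1)/2
= 10 × 68×69/2
= 10 × 2346
= 23460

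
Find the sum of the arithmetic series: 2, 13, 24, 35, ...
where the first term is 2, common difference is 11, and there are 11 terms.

Sₙ = n/2 × (first + last)
Last term = a + (n-1)d = 2 + (11-1)×11 = 112
S_11 = 11/2 × (2 + 112)
S_11 = 11/2 × 114 = 627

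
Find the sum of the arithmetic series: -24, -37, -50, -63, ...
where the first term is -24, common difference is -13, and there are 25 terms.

Sₙ = n/2 × (first + last)
Last term = a + (n-1)d = -24 + (25-1)×(-13) = -336
S_25 = 25/2 × (-24 + (-336))
S_25 = 25/2 × (-360) = -4500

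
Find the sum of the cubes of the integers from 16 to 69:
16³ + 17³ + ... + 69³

Use ∑_{k=1}^{n} k³ = [n(n+1)/2]², then subtract the first 15 terms.
∑_{k=1}^{69} k³ = [69×70/2]² = 2415² = 5832225
∑_{k=1}^{15} k³ = [15×16/2]² = 120² = 14400
∑_{k=16}^{69} k³ = 5832225 - 14400 = 5817825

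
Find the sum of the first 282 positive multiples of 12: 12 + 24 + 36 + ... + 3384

Factor out 12: = 12(1 + 2 + ... + 282) = 12 × n(n+1)/2
= 12 × 282×283/2
= 12 × 39903
= 478836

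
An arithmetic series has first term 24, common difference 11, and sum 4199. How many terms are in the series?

Using S = n/2 × [2a + (n-1)d]
4199 = n/2 × [2(24) + (n-1)(11)]
4199 = n/2 × [48 + 11n - 11]
8398 = n × [37 + 11n]
11n² + (37)n - 8398 = 0
Discriminant: Δ = (37)² - 4(11)(-8398) = 1369 + 369512 = 370881
√Δ = 609
n = [-(37) + √Δ] / (2·11) = (-37 + 609) / 22 = 572 / 22 = 26
(The negative root is discarded since n must be a positive integer.)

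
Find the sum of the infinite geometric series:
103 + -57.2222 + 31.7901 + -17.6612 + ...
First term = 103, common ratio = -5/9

For |r| < 1, S = a / (1 - r)
S = 103 / (1 - (-5/9))
S = 103 / (14/9)
S = 927/14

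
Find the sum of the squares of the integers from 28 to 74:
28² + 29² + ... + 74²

Use ∑_{k=1}^{n} k² = n(n+1)(2n+1)/6, then subtract the first 27 terms.
∑_{k=1}^{74} k² = 74×75×149/6 = 137825
∑_{k=1}^{27} k² = 27×28×55/6 = 6930
∑_{k=28}^{74} k² = 137825 - 6930 = 130895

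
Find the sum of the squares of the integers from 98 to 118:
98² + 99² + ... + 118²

Use ∑_{k=1}^{n} k² = n(n+1)(2n+1)/6, then subtract the first 97 terms.
∑_{k=1}^{118} k² = 118×119×237/6 = 554659
∑_{k=1}^{97} k² = 97×98×195/6 = 308945
∑_{k=98}^{118} k² = 554659 - 308945 = 245714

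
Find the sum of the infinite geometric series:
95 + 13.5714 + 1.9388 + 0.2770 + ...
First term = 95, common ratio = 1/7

For |r| < 1, S = a / (1 - r)
S = 95 / (1 - (1/7))
S = 95 / (6/7)
S = 665/6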